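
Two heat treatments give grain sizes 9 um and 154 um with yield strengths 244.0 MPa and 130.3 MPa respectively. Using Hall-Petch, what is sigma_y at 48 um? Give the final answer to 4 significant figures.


sigma_y = sigma0 + k / sqrt(d)
1/sqrt(d1) = 1/sqrt(9e-06) = 333.333;  1/sqrt(d2) = 80.5823
k = (sigma1 - sigma2) / (1/sqrt(d1) - 1/sqrt(d2)) = (244.0 - 130.3) / (333.333 - 80.5823) = 0.44985 MPa*m^0.5
sigma0 = sigma1 - k/sqrt(d1) = 244.0 - 0.44985*333.333 = 94.0501 MPa
sigma_y(d3) = 94.0501 + 0.44985 / sqrt(4.8e-05) = 159 MPa


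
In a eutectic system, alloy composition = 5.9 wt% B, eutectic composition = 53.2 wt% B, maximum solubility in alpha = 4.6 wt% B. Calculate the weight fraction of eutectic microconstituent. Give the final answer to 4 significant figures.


f_primary = (C_e - C0) / (C_e - C_alpha_max)
f_primary = (53.2 - 5.9) / (53.2 - 4.6)
f_primary = 0.973251
f_eutectic = 1 - 0.973251 = 0.02675


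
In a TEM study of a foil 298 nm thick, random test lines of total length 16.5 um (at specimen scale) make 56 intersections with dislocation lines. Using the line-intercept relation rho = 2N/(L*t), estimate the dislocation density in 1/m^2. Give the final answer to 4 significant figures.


rho = 2N / (L * t)
L = 16.5 um = 1.65e-05 m, t = 298 nm = 2.98e-07 m
rho = 2 * 56 / (1.65e-05 * 2.98e-07)
rho = 2.278e+13 1/m^2


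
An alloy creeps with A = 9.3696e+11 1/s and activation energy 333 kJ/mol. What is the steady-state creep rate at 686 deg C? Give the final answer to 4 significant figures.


rate = A * exp(-Q / (R*T))
T = 686 + 273.15 = 959.15 K
rate = 9.3696e+11 * exp(-333e3 / (8.314 * 959.15))
rate = 6.857e-07 1/s


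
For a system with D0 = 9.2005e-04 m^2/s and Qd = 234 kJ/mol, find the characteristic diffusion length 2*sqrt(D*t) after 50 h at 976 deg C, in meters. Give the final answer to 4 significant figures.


Step 1: D = D0 * exp(-Qd/(R*T))
T = 1249.15 K
D = 9.2005e-04 * exp(-234e3 / (8.314 * 1249.15)) = 1.50827e-13 m^2/s
Step 2: L = 2*sqrt(D*t)
t = 50 h = 180000 s
L = 2*sqrt(1.50827e-13 * 180000) = 3.295e-04 m


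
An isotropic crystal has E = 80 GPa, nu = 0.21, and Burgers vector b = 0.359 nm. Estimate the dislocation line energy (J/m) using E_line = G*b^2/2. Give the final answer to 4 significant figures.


Step 1: G = E / (2*(1+nu))
G = 80 / (2*(1+0.21)) = 33.0579 GPa = 3.30579e+10 Pa
Step 2: E_line = G*b^2/2
b = 0.359 nm = 3.59e-10 m
E_line = 0.5 * 3.30579e+10 * (3.59e-10)^2 = 2.13e-09 J/m


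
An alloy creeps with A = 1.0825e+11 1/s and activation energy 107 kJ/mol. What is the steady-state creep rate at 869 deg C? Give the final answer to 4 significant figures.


rate = A * exp(-Q / (R*T))
T = 869 + 273.15 = 1142.15 K
rate = 1.0825e+11 * exp(-107e3 / (8.314 * 1142.15))
rate = 1.383e+06 1/s


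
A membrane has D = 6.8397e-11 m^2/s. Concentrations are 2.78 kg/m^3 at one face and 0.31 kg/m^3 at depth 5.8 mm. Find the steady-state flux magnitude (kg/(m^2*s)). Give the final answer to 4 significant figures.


J = -D * (dC/dx) = D * (C1 - C2) / dx
J = 6.8397e-11 * (2.78 - 0.31) / 5.8e-03
J = 2.913e-08 kg/(m^2*s)


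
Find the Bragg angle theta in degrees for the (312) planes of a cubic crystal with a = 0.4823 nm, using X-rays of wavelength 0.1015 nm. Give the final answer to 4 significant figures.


d = a / sqrt(h^2+k^2+l^2)
d = 0.4823 / sqrt(14) = 0.1289 nm
lambda = 2*d*sin(theta)  =>  sin(theta) = lambda / (2*d)
sin(theta) = 0.1015 / (2 * 0.1289) = 0.393716
theta = 23.19 deg


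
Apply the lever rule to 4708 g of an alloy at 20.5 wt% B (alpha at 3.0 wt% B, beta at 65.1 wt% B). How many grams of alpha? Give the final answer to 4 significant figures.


f_alpha = (C_beta - C0) / (C_beta - C_alpha)
f_alpha = (65.1 - 20.5) / (65.1 - 3.0) = 0.718196
m_alpha = f_alpha * m_total = 0.718196 * 4708 = 3381 g


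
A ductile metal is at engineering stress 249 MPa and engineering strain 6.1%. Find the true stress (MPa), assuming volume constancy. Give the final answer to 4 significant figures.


sigma_true = sigma_eng * (1 + epsilon_eng)
sigma_true = 249 * (1 + 0.061)
sigma_true = 264.2 MPa


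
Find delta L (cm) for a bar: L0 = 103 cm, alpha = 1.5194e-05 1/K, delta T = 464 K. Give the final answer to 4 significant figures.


dL = L0 * alpha * dT
dL = 103 * 1.5194e-05 * 464
dL = 0.7262 cm


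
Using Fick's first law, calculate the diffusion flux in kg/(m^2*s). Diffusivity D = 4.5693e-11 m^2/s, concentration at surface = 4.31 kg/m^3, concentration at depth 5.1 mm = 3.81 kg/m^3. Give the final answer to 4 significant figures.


J = -D * (dC/dx) = D * (C1 - C2) / dx
J = 4.5693e-11 * (4.31 - 3.81) / 5.1e-03
J = 4.48e-09 kg/(m^2*s)


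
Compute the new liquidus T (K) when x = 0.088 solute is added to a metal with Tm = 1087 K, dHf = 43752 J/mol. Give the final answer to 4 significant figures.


dT = R*Tm^2*x / dHf
dT = 8.314 * 1087^2 * 0.088 / 43752
dT = 19.7585 K
T_new = 1087 - 19.7585 = 1067 K


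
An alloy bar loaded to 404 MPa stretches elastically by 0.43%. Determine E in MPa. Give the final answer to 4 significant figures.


E = sigma / epsilon
epsilon = 0.43% = 4.3e-03
E = 404 / 4.3e-03
E = 93950 MPa


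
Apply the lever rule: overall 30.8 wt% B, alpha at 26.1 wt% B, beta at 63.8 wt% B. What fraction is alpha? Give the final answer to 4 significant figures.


f_alpha = (C_beta - C0) / (C_beta - C_alpha)
f_alpha = (63.8 - 30.8) / (63.8 - 26.1)
f_alpha = 0.8753


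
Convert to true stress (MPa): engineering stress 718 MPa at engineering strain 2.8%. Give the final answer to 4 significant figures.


sigma_true = sigma_eng * (1 + epsilon_eng)
sigma_true = 718 * (1 + 0.028)
sigma_true = 738.1 MPa


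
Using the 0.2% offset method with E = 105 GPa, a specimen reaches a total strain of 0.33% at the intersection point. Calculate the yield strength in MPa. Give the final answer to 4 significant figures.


Offset strain = 0.002
Elastic strain at yield = total_strain - offset = 3.3e-03 - 0.002 = 1.3e-03
sigma_y = E * elastic_strain = 105000 * 1.3e-03
sigma_y = 136.5 MPa


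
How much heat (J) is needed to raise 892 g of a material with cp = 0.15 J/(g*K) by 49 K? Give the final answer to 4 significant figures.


Q = m * cp * dT
Q = 892 * 0.15 * 49
Q = 6556 J


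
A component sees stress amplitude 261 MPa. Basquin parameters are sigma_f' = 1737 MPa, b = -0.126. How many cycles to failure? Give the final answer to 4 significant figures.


sigma_a = sigma_f' * (2*Nf)^b
2*Nf = (sigma_a / sigma_f')^(1/b)
2*Nf = (261 / 1737)^(1/-0.126)
2*Nf = 3.41201e+06
Nf = 1.706e+06 cycles


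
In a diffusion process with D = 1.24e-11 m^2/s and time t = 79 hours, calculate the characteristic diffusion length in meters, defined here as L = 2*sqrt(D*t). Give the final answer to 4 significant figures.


t = 79 hr = 284400 s
Diffusion length = 2*sqrt(D*t)
= 2*sqrt(1.24e-11 * 284400)
= 3.756e-03 m


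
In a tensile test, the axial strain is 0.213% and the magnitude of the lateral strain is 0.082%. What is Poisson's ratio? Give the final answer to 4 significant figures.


nu = -epsilon_lat / epsilon_axial
Lateral strain is contraction (negative), so using magnitudes:
nu = 0.082 / 0.213
nu = 0.385


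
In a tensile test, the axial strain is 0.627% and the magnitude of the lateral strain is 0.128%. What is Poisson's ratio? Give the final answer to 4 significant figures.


nu = -epsilon_lat / epsilon_axial
Lateral strain is contraction (negative), so using magnitudes:
nu = 0.128 / 0.627
nu = 0.2041


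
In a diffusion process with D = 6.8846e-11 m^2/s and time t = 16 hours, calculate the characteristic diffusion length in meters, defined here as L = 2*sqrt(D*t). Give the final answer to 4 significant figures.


t = 16 hr = 57600 s
Diffusion length = 2*sqrt(D*t)
= 2*sqrt(6.8846e-11 * 57600)
= 3.983e-03 m


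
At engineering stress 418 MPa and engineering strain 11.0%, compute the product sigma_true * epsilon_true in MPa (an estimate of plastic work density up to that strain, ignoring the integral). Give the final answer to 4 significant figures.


sigma_true = sigma_eng * (1 + epsilon_eng)
sigma_true = 418 * (1 + 0.11) = 463.98 MPa
epsilon_true = ln(1 + epsilon_eng)
epsilon_true = ln(1 + 0.11) = 0.10436
sigma_true * epsilon_true = 463.98 * 0.10436 = 48.42 MPa


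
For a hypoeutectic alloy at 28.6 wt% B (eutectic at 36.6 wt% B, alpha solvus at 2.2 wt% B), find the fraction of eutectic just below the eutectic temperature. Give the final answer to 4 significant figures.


f_primary = (C_e - C0) / (C_e - C_alpha_max)
f_primary = (36.6 - 28.6) / (36.6 - 2.2)
f_primary = 0.232558
f_eutectic = 1 - 0.232558 = 0.7674


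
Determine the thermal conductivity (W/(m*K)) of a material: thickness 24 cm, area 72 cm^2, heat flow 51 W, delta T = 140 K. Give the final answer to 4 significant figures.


k = Q*L / (A*dT)
L = 0.24 m, A = 7.2e-03 m^2
k = 51 * 0.24 / (7.2e-03 * 140)
k = 12.14 W/(m*K)


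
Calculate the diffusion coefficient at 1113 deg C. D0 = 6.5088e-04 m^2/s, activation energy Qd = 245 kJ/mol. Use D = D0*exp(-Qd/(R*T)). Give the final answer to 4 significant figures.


D = D0 * exp(-Qd / (R*T))
T = 1386.15 K
D = 6.5088e-04 * exp(-245e3 / (8.314 * 1386.15))
D = 3.809e-13 m^2/s


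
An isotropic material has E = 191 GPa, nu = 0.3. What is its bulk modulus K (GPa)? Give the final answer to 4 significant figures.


K = E / (3*(1-2*nu))
K = 191 / (3*(1-2*0.3))
K = 159.2 GPa


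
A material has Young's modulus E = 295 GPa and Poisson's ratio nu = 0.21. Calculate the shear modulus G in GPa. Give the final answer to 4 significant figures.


G = E / (2*(1+nu))
G = 295 / (2*(1+0.21))
G = 121.9 GPa


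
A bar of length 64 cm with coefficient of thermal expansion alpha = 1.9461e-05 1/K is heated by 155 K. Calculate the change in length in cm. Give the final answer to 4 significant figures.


dL = L0 * alpha * dT
dL = 64 * 1.9461e-05 * 155
dL = 0.1931 cm


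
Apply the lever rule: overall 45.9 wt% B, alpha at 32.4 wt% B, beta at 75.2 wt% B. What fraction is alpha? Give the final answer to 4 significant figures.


f_alpha = (C_beta - C0) / (C_beta - C_alpha)
f_alpha = (75.2 - 45.9) / (75.2 - 32.4)
f_alpha = 0.6846


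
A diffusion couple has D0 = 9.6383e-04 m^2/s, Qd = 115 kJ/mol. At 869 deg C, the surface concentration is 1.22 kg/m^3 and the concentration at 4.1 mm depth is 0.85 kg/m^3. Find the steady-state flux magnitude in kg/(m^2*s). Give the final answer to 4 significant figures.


Step 1: D = D0 * exp(-Qd/(R*T))
T = 869 + 273.15 = 1142.15 K
D = 9.6383e-04 * exp(-115e3 / (8.314 * 1142.15)) = 5.30207e-09 m^2/s
Step 2: J = D * (C1 - C2) / dx
J = 5.30207e-09 * (1.22 - 0.85) / 4.1e-03
J = 4.785e-07 kg/(m^2*s)


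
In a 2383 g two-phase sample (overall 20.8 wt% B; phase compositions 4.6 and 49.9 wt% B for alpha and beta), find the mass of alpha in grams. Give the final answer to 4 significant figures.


f_alpha = (C_beta - C0) / (C_beta - C_alpha)
f_alpha = (49.9 - 20.8) / (49.9 - 4.6) = 0.642384
m_alpha = f_alpha * m_total = 0.642384 * 2383 = 1531 g


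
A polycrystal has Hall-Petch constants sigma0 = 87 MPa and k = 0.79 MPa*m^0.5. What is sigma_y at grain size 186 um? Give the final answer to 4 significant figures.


sigma_y = sigma0 + k / sqrt(d)
d = 186 um = 1.86e-04 m
sigma_y = 87 + 0.79 / sqrt(1.86e-04)
sigma_y = 144.9 MPa


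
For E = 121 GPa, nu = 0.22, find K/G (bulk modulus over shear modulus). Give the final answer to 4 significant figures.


G = E / (2*(1+nu))
G = 121 / (2*(1+0.22)) = 49.5902 GPa
K = E / (3*(1-2*nu))
K = 121 / (3*(1-2*0.22)) = 72.0238 GPa
K/G = 72.0238 / 49.5902 = 1.452


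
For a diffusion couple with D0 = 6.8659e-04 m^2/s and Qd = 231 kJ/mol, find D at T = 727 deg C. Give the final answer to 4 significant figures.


D = D0 * exp(-Qd / (R*T))
T = 1000.15 K
D = 6.8659e-04 * exp(-231e3 / (8.314 * 1000.15))
D = 5.914e-16 m^2/s


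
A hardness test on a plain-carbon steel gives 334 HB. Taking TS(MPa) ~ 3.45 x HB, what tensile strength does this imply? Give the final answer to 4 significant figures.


TS (MPa) = 3.45 * HB
TS = 3.45 * 334
TS = 1152 MPa


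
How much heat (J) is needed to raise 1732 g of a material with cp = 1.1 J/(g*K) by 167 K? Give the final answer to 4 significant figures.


Q = m * cp * dT
Q = 1732 * 1.1 * 167
Q = 318200 J


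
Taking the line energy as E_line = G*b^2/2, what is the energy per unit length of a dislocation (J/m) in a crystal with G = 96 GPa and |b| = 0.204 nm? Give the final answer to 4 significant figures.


E = G*b^2/2
b = 0.204 nm = 2.04e-10 m
G = 96 GPa = 9.6e+10 Pa
E = 0.5 * 9.6e+10 * (2.04e-10)^2
E = 1.998e-09 J/m


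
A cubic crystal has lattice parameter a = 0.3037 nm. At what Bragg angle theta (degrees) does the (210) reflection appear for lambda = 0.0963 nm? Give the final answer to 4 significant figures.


d = a / sqrt(h^2+k^2+l^2)
d = 0.3037 / sqrt(5) = 0.135819 nm
lambda = 2*d*sin(theta)  =>  sin(theta) = lambda / (2*d)
sin(theta) = 0.0963 / (2 * 0.135819) = 0.354517
theta = 20.76 deg


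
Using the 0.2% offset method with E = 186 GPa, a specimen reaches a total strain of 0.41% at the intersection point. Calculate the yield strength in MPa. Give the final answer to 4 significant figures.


Offset strain = 0.002
Elastic strain at yield = total_strain - offset = 4.1e-03 - 0.002 = 2.1e-03
sigma_y = E * elastic_strain = 186000 * 2.1e-03
sigma_y = 390.6 MPa


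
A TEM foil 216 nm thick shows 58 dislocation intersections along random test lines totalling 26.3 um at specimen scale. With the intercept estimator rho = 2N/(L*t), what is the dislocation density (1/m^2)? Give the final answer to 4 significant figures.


rho = 2N / (L * t)
L = 26.3 um = 2.63e-05 m, t = 216 nm = 2.16e-07 m
rho = 2 * 58 / (2.63e-05 * 2.16e-07)
rho = 2.042e+13 1/m^2


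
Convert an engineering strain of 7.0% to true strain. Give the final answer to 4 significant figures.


epsilon_true = ln(1 + epsilon_eng)
epsilon_true = ln(1 + 0.07)
epsilon_true = 0.06766


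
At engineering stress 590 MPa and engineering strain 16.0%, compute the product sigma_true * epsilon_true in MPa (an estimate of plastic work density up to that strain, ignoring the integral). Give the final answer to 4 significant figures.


sigma_true = sigma_eng * (1 + epsilon_eng)
sigma_true = 590 * (1 + 0.16) = 684.4 MPa
epsilon_true = ln(1 + epsilon_eng)
epsilon_true = ln(1 + 0.16) = 0.14842
sigma_true * epsilon_true = 684.4 * 0.14842 = 101.6 MPa


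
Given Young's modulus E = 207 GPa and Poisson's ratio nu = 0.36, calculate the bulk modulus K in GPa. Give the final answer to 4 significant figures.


K = E / (3*(1-2*nu))
K = 207 / (3*(1-2*0.36))
K = 246.4 GPa


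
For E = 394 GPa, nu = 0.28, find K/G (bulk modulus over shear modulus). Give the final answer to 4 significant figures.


G = E / (2*(1+nu))
G = 394 / (2*(1+0.28)) = 153.906 GPa
K = E / (3*(1-2*nu))
K = 394 / (3*(1-2*0.28)) = 298.485 GPa
K/G = 298.485 / 153.906 = 1.939


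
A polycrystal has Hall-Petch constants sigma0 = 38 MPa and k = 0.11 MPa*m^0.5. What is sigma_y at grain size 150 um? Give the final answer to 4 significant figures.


sigma_y = sigma0 + k / sqrt(d)
d = 150 um = 1.5e-04 m
sigma_y = 38 + 0.11 / sqrt(1.5e-04)
sigma_y = 46.98 MPa


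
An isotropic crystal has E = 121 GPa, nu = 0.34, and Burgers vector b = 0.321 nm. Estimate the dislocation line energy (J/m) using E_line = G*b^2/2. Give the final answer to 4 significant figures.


Step 1: G = E / (2*(1+nu))
G = 121 / (2*(1+0.34)) = 45.1493 GPa = 4.51493e+10 Pa
Step 2: E_line = G*b^2/2
b = 0.321 nm = 3.21e-10 m
E_line = 0.5 * 4.51493e+10 * (3.21e-10)^2 = 2.326e-09 J/m


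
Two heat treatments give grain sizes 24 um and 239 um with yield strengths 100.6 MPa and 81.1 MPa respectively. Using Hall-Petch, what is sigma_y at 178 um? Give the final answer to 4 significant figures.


sigma_y = sigma0 + k / sqrt(d)
1/sqrt(d1) = 1/sqrt(2.4e-05) = 204.124;  1/sqrt(d2) = 64.6846
k = (sigma1 - sigma2) / (1/sqrt(d1) - 1/sqrt(d2)) = (100.6 - 81.1) / (204.124 - 64.6846) = 0.139846 MPa*m^0.5
sigma0 = sigma1 - k/sqrt(d1) = 100.6 - 0.139846*204.124 = 72.0541 MPa
sigma_y(d3) = 72.0541 + 0.139846 / sqrt(1.78e-04) = 82.54 MPa


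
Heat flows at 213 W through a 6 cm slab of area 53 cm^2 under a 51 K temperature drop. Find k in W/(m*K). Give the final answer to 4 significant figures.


k = Q*L / (A*dT)
L = 0.06 m, A = 5.3e-03 m^2
k = 213 * 0.06 / (5.3e-03 * 51)
k = 47.28 W/(m*K)


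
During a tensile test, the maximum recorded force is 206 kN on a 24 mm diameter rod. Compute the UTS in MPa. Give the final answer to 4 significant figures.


A0 = pi*(d/2)^2 = pi*(24/2)^2 = 452.389 mm^2
UTS = F_max / A0 = 206*1000 / 452.389
UTS = 455.4 MPa


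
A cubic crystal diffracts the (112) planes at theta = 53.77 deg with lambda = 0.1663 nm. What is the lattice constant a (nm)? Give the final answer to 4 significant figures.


d = lambda / (2*sin(theta))
d = 0.1663 / (2*sin(53.77 deg))
d = 0.103081 nm
a = d * sqrt(h^2+k^2+l^2) = 0.103081 * sqrt(6)
a = 0.2525 nm


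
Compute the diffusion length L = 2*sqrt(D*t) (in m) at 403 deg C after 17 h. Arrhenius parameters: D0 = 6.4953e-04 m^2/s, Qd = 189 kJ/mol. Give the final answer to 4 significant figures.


Step 1: D = D0 * exp(-Qd/(R*T))
T = 676.15 K
D = 6.4953e-04 * exp(-189e3 / (8.314 * 676.15)) = 1.62648e-18 m^2/s
Step 2: L = 2*sqrt(D*t)
t = 17 h = 61200 s
L = 2*sqrt(1.62648e-18 * 61200) = 6.31e-07 m


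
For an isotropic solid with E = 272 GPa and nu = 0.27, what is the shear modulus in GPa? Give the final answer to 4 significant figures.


G = E / (2*(1+nu))
G = 272 / (2*(1+0.27))
G = 107.1 GPa


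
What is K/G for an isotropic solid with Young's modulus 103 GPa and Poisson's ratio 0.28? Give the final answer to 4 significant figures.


G = E / (2*(1+nu))
G = 103 / (2*(1+0.28)) = 40.2344 GPa
K = E / (3*(1-2*nu))
K = 103 / (3*(1-2*0.28)) = 78.0303 GPa
K/G = 78.0303 / 40.2344 = 1.939


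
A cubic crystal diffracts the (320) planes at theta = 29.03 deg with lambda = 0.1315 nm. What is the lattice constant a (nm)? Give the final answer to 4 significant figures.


d = lambda / (2*sin(theta))
d = 0.1315 / (2*sin(29.03 deg))
d = 0.135492 nm
a = d * sqrt(h^2+k^2+l^2) = 0.135492 * sqrt(13)
a = 0.4885 nm


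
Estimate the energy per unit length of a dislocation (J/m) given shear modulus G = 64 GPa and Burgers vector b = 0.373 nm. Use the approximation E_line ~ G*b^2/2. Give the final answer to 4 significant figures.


E = G*b^2/2
b = 0.373 nm = 3.73e-10 m
G = 64 GPa = 6.4e+10 Pa
E = 0.5 * 6.4e+10 * (3.73e-10)^2
E = 4.452e-09 J/m


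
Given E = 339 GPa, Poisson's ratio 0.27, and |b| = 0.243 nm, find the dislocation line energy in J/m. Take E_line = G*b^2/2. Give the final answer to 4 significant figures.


Step 1: G = E / (2*(1+nu))
G = 339 / (2*(1+0.27)) = 133.465 GPa = 1.33465e+11 Pa
Step 2: E_line = G*b^2/2
b = 0.243 nm = 2.43e-10 m
E_line = 0.5 * 1.33465e+11 * (2.43e-10)^2 = 3.94e-09 J/m


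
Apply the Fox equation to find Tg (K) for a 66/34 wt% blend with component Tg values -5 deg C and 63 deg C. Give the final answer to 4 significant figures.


1/Tg = w1/Tg1 + w2/Tg2 (in Kelvin)
Tg1 = 268.15 K, Tg2 = 336.15 K
1/Tg = 0.66/268.15 + 0.34/336.15
Tg = 288 K


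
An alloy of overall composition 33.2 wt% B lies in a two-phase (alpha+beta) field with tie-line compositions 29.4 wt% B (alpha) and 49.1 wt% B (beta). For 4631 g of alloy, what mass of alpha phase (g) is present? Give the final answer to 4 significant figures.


f_alpha = (C_beta - C0) / (C_beta - C_alpha)
f_alpha = (49.1 - 33.2) / (49.1 - 29.4) = 0.807107
m_alpha = f_alpha * m_total = 0.807107 * 4631 = 3738 g


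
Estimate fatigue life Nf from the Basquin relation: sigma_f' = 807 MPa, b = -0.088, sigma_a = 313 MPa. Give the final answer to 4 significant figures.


sigma_a = sigma_f' * (2*Nf)^b
2*Nf = (sigma_a / sigma_f')^(1/b)
2*Nf = (313 / 807)^(1/-0.088)
2*Nf = 47227.6
Nf = 23610 cycles


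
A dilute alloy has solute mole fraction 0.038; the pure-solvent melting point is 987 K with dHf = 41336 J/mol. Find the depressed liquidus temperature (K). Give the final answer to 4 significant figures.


dT = R*Tm^2*x / dHf
dT = 8.314 * 987^2 * 0.038 / 41336
dT = 7.4456 K
T_new = 987 - 7.4456 = 979.6 K


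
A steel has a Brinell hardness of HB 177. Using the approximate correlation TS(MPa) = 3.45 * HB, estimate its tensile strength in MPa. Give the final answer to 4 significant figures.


TS (MPa) = 3.45 * HB
TS = 3.45 * 177
TS = 610.7 MPa


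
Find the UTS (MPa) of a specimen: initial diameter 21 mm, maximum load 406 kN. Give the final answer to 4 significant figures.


A0 = pi*(d/2)^2 = pi*(21/2)^2 = 346.361 mm^2
UTS = F_max / A0 = 406*1000 / 346.361
UTS = 1172 MPa


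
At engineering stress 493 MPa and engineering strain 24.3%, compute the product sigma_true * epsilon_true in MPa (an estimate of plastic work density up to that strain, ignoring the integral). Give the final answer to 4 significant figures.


sigma_true = sigma_eng * (1 + epsilon_eng)
sigma_true = 493 * (1 + 0.243) = 612.799 MPa
epsilon_true = ln(1 + epsilon_eng)
epsilon_true = ln(1 + 0.243) = 0.217528
sigma_true * epsilon_true = 612.799 * 0.217528 = 133.3 MPa


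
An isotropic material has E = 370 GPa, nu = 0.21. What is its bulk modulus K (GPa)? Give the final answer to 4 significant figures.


K = E / (3*(1-2*nu))
K = 370 / (3*(1-2*0.21))
K = 212.6 GPa


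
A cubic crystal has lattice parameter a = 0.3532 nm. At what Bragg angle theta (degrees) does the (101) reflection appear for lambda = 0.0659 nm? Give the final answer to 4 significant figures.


d = a / sqrt(h^2+k^2+l^2)
d = 0.3532 / sqrt(2) = 0.24975 nm
lambda = 2*d*sin(theta)  =>  sin(theta) = lambda / (2*d)
sin(theta) = 0.0659 / (2 * 0.24975) = 0.131932
theta = 7.581 deg


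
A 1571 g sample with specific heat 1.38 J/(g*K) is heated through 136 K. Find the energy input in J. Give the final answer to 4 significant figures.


Q = m * cp * dT
Q = 1571 * 1.38 * 136
Q = 294800 J


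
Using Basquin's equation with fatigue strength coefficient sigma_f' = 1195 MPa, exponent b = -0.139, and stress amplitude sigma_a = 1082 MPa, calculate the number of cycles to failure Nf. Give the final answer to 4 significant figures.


sigma_a = sigma_f' * (2*Nf)^b
2*Nf = (sigma_a / sigma_f')^(1/b)
2*Nf = (1082 / 1195)^(1/-0.139)
2*Nf = 2.04345
Nf = 1.022 cycles


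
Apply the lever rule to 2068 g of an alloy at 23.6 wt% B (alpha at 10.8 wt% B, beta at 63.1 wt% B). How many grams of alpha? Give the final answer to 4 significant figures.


f_alpha = (C_beta - C0) / (C_beta - C_alpha)
f_alpha = (63.1 - 23.6) / (63.1 - 10.8) = 0.755258
m_alpha = f_alpha * m_total = 0.755258 * 2068 = 1562 g


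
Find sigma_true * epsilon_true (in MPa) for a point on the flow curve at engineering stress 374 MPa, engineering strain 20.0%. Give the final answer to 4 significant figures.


sigma_true = sigma_eng * (1 + epsilon_eng)
sigma_true = 374 * (1 + 0.2) = 448.8 MPa
epsilon_true = ln(1 + epsilon_eng)
epsilon_true = ln(1 + 0.2) = 0.182322
sigma_true * epsilon_true = 448.8 * 0.182322 = 81.83 MPa


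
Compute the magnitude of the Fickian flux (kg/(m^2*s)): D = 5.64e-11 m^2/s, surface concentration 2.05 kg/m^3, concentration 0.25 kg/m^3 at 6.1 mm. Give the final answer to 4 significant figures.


J = -D * (dC/dx) = D * (C1 - C2) / dx
J = 5.64e-11 * (2.05 - 0.25) / 6.1e-03
J = 1.664e-08 kg/(m^2*s)


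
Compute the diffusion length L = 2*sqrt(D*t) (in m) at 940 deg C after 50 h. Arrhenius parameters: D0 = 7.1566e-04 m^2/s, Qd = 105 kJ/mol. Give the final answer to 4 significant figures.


Step 1: D = D0 * exp(-Qd/(R*T))
T = 1213.15 K
D = 7.1566e-04 * exp(-105e3 / (8.314 * 1213.15)) = 2.15553e-08 m^2/s
Step 2: L = 2*sqrt(D*t)
t = 50 h = 180000 s
L = 2*sqrt(2.15553e-08 * 180000) = 0.1246 m


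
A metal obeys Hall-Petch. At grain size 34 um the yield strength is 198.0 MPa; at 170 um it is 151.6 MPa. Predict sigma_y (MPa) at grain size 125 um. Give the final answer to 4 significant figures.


sigma_y = sigma0 + k / sqrt(d)
1/sqrt(d1) = 1/sqrt(3.4e-05) = 171.499;  1/sqrt(d2) = 76.6965
k = (sigma1 - sigma2) / (1/sqrt(d1) - 1/sqrt(d2)) = (198.0 - 151.6) / (171.499 - 76.6965) = 0.489441 MPa*m^0.5
sigma0 = sigma1 - k/sqrt(d1) = 198.0 - 0.489441*171.499 = 114.062 MPa
sigma_y(d3) = 114.062 + 0.489441 / sqrt(1.25e-04) = 157.8 MPa


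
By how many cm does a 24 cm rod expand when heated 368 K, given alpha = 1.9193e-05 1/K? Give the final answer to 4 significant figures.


dL = L0 * alpha * dT
dL = 24 * 1.9193e-05 * 368
dL = 0.1695 cm


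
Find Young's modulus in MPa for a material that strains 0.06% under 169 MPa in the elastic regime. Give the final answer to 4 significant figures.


E = sigma / epsilon
epsilon = 0.06% = 6e-04
E = 169 / 6e-04
E = 281700 MPa


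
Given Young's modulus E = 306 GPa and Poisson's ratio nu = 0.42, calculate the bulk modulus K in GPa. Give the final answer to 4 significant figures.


K = E / (3*(1-2*nu))
K = 306 / (3*(1-2*0.42))
K = 637.5 GPa


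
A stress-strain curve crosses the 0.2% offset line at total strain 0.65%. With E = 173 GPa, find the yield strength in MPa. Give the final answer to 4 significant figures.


Offset strain = 0.002
Elastic strain at yield = total_strain - offset = 6.5e-03 - 0.002 = 4.5e-03
sigma_y = E * elastic_strain = 173000 * 4.5e-03
sigma_y = 778.5 MPa


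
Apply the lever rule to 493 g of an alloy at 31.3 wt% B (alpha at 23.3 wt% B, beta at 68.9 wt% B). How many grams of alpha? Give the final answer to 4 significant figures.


f_alpha = (C_beta - C0) / (C_beta - C_alpha)
f_alpha = (68.9 - 31.3) / (68.9 - 23.3) = 0.824561
m_alpha = f_alpha * m_total = 0.824561 * 493 = 406.5 g


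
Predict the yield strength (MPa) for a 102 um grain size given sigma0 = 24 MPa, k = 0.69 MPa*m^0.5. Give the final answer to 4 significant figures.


sigma_y = sigma0 + k / sqrt(d)
d = 102 um = 1.02e-04 m
sigma_y = 24 + 0.69 / sqrt(1.02e-04)
sigma_y = 92.32 MPa


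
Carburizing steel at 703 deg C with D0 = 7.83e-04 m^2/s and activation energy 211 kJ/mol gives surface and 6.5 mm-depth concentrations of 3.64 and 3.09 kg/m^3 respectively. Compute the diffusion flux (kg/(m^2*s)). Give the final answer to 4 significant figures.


Step 1: D = D0 * exp(-Qd/(R*T))
T = 703 + 273.15 = 976.15 K
D = 7.83e-04 * exp(-211e3 / (8.314 * 976.15)) = 4.0046e-15 m^2/s
Step 2: J = D * (C1 - C2) / dx
J = 4.0046e-15 * (3.64 - 3.09) / 6.5e-03
J = 3.389e-13 kg/(m^2*s)


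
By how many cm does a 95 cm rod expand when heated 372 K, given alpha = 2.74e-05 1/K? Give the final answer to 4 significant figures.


dL = L0 * alpha * dT
dL = 95 * 2.74e-05 * 372
dL = 0.9683 cm


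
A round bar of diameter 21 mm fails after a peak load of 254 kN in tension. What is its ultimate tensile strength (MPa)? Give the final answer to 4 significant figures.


A0 = pi*(d/2)^2 = pi*(21/2)^2 = 346.361 mm^2
UTS = F_max / A0 = 254*1000 / 346.361
UTS = 733.3 MPa


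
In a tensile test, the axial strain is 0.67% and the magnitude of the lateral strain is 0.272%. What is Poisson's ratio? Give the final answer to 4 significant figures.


nu = -epsilon_lat / epsilon_axial
Lateral strain is contraction (negative), so using magnitudes:
nu = 0.272 / 0.67
nu = 0.406


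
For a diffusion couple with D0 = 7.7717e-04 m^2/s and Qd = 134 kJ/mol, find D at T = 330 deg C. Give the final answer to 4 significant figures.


D = D0 * exp(-Qd / (R*T))
T = 603.15 K
D = 7.7717e-04 * exp(-134e3 / (8.314 * 603.15))
D = 1.929e-15 m^2/s


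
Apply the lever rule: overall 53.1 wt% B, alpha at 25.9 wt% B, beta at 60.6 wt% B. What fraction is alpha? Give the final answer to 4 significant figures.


f_alpha = (C_beta - C0) / (C_beta - C_alpha)
f_alpha = (60.6 - 53.1) / (60.6 - 25.9)
f_alpha = 0.2161


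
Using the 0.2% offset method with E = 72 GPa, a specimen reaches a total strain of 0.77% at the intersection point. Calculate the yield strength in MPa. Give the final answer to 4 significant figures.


Offset strain = 0.002
Elastic strain at yield = total_strain - offset = 7.7e-03 - 0.002 = 5.7e-03
sigma_y = E * elastic_strain = 72000 * 5.7e-03
sigma_y = 410.4 MPa


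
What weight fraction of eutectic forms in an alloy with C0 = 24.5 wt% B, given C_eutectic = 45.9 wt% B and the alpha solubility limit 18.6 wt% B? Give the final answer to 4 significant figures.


f_primary = (C_e - C0) / (C_e - C_alpha_max)
f_primary = (45.9 - 24.5) / (45.9 - 18.6)
f_primary = 0.783883
f_eutectic = 1 - 0.783883 = 0.2161


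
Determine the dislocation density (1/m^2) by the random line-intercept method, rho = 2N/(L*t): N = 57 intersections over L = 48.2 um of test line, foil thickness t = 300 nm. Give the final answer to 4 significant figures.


rho = 2N / (L * t)
L = 48.2 um = 4.82e-05 m, t = 300 nm = 3e-07 m
rho = 2 * 57 / (4.82e-05 * 3e-07)
rho = 7.884e+12 1/m^2


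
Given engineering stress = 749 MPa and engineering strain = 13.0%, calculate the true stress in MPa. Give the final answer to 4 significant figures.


sigma_true = sigma_eng * (1 + epsilon_eng)
sigma_true = 749 * (1 + 0.13)
sigma_true = 846.4 MPa


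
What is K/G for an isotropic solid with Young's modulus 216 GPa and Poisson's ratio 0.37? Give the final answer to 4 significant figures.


G = E / (2*(1+nu))
G = 216 / (2*(1+0.37)) = 78.8321 GPa
K = E / (3*(1-2*nu))
K = 216 / (3*(1-2*0.37)) = 276.923 GPa
K/G = 276.923 / 78.8321 = 3.513


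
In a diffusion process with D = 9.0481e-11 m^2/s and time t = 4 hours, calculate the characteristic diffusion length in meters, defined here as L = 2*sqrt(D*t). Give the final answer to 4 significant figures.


t = 4 hr = 14400 s
Diffusion length = 2*sqrt(D*t)
= 2*sqrt(9.0481e-11 * 14400)
= 2.283e-03 m


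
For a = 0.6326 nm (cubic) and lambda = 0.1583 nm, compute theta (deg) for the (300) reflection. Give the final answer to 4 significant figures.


d = a / sqrt(h^2+k^2+l^2)
d = 0.6326 / sqrt(9) = 0.210867 nm
lambda = 2*d*sin(theta)  =>  sin(theta) = lambda / (2*d)
sin(theta) = 0.1583 / (2 * 0.210867) = 0.375356
theta = 22.05 deg


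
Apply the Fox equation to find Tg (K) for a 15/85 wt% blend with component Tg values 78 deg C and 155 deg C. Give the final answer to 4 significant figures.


1/Tg = w1/Tg1 + w2/Tg2 (in Kelvin)
Tg1 = 351.15 K, Tg2 = 428.15 K
1/Tg = 0.15/351.15 + 0.85/428.15
Tg = 414.5 K


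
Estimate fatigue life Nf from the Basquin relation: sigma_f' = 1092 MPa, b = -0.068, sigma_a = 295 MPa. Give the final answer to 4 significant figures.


sigma_a = sigma_f' * (2*Nf)^b
2*Nf = (sigma_a / sigma_f')^(1/b)
2*Nf = (295 / 1092)^(1/-0.068)
2*Nf = 2.28472e+08
Nf = 1.142e+08 cycles


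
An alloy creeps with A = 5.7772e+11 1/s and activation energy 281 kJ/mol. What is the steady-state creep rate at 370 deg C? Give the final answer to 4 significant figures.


rate = A * exp(-Q / (R*T))
T = 370 + 273.15 = 643.15 K
rate = 5.7772e+11 * exp(-281e3 / (8.314 * 643.15))
rate = 8.689e-12 1/s


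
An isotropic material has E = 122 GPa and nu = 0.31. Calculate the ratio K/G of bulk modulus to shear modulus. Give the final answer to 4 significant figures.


G = E / (2*(1+nu))
G = 122 / (2*(1+0.31)) = 46.5649 GPa
K = E / (3*(1-2*nu))
K = 122 / (3*(1-2*0.31)) = 107.018 GPa
K/G = 107.018 / 46.5649 = 2.298


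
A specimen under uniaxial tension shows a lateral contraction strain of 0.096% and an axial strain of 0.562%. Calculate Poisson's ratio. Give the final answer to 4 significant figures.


nu = -epsilon_lat / epsilon_axial
Lateral strain is contraction (negative), so using magnitudes:
nu = 0.096 / 0.562
nu = 0.1708


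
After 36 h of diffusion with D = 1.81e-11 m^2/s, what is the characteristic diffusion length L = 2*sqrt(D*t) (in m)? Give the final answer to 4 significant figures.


t = 36 hr = 129600 s
Diffusion length = 2*sqrt(D*t)
= 2*sqrt(1.81e-11 * 129600)
= 3.063e-03 m


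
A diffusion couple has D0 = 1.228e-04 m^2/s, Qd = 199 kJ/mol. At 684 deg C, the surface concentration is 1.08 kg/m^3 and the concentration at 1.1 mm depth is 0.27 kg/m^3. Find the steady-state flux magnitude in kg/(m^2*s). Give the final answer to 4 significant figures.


Step 1: D = D0 * exp(-Qd/(R*T))
T = 684 + 273.15 = 957.15 K
D = 1.228e-04 * exp(-199e3 / (8.314 * 957.15)) = 1.6934e-15 m^2/s
Step 2: J = D * (C1 - C2) / dx
J = 1.6934e-15 * (1.08 - 0.27) / 1.1e-03
J = 1.247e-12 kg/(m^2*s)


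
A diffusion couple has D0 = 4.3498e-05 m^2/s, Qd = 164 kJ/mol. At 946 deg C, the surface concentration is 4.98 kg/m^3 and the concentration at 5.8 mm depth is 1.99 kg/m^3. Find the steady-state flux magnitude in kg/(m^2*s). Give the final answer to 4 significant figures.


Step 1: D = D0 * exp(-Qd/(R*T))
T = 946 + 273.15 = 1219.15 K
D = 4.3498e-05 * exp(-164e3 / (8.314 * 1219.15)) = 4.08897e-12 m^2/s
Step 2: J = D * (C1 - C2) / dx
J = 4.08897e-12 * (4.98 - 1.99) / 5.8e-03
J = 2.108e-09 kg/(m^2*s)


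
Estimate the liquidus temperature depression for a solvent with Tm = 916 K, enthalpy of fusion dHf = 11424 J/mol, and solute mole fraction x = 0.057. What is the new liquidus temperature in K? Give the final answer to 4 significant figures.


dT = R*Tm^2*x / dHf
dT = 8.314 * 916^2 * 0.057 / 11424
dT = 34.8063 K
T_new = 916 - 34.8063 = 881.2 K


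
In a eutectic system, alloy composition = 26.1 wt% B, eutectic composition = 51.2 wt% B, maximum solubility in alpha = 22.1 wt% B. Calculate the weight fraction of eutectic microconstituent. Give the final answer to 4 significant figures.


f_primary = (C_e - C0) / (C_e - C_alpha_max)
f_primary = (51.2 - 26.1) / (51.2 - 22.1)
f_primary = 0.862543
f_eutectic = 1 - 0.862543 = 0.1375


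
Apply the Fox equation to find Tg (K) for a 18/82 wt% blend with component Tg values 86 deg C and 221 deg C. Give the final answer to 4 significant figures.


1/Tg = w1/Tg1 + w2/Tg2 (in Kelvin)
Tg1 = 359.15 K, Tg2 = 494.15 K
1/Tg = 0.18/359.15 + 0.82/494.15
Tg = 462.8 K


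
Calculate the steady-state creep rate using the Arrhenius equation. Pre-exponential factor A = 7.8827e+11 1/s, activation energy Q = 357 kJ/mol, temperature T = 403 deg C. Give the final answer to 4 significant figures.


rate = A * exp(-Q / (R*T))
T = 403 + 273.15 = 676.15 K
rate = 7.8827e+11 * exp(-357e3 / (8.314 * 676.15))
rate = 2.072e-16 1/s


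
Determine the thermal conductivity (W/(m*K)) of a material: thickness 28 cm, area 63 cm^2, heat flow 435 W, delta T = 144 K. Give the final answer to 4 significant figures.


k = Q*L / (A*dT)
L = 0.28 m, A = 6.3e-03 m^2
k = 435 * 0.28 / (6.3e-03 * 144)
k = 134.3 W/(m*K)


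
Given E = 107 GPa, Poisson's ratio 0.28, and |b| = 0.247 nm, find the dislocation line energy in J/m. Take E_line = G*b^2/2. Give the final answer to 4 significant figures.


Step 1: G = E / (2*(1+nu))
G = 107 / (2*(1+0.28)) = 41.7969 GPa = 4.17969e+10 Pa
Step 2: E_line = G*b^2/2
b = 0.247 nm = 2.47e-10 m
E_line = 0.5 * 4.17969e+10 * (2.47e-10)^2 = 1.275e-09 J/m


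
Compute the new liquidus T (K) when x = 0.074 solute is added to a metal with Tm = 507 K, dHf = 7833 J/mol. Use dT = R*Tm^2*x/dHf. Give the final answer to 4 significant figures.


dT = R*Tm^2*x / dHf
dT = 8.314 * 507^2 * 0.074 / 7833
dT = 20.1897 K
T_new = 507 - 20.1897 = 486.8 K


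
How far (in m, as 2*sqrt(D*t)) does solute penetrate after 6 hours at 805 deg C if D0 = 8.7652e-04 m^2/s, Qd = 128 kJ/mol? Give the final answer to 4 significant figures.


Step 1: D = D0 * exp(-Qd/(R*T))
T = 1078.15 K
D = 8.7652e-04 * exp(-128e3 / (8.314 * 1078.15)) = 5.50989e-10 m^2/s
Step 2: L = 2*sqrt(D*t)
t = 6 h = 21600 s
L = 2*sqrt(5.50989e-10 * 21600) = 6.9e-03 m


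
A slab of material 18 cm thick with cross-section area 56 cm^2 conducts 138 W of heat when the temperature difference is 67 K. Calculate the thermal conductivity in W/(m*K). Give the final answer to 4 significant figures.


k = Q*L / (A*dT)
L = 0.18 m, A = 5.6e-03 m^2
k = 138 * 0.18 / (5.6e-03 * 67)
k = 66.2 W/(m*K)


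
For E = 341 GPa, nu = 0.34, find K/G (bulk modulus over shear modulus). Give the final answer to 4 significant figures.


G = E / (2*(1+nu))
G = 341 / (2*(1+0.34)) = 127.239 GPa
K = E / (3*(1-2*nu))
K = 341 / (3*(1-2*0.34)) = 355.208 GPa
K/G = 355.208 / 127.239 = 2.792


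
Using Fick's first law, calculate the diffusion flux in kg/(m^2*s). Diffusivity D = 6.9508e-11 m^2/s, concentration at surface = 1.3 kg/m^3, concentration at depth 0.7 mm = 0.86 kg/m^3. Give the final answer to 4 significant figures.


J = -D * (dC/dx) = D * (C1 - C2) / dx
J = 6.9508e-11 * (1.3 - 0.86) / 7e-04
J = 4.369e-08 kg/(m^2*s)


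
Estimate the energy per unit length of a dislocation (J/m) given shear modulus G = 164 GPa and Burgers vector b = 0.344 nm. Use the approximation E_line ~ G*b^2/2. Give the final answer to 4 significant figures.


E = G*b^2/2
b = 0.344 nm = 3.44e-10 m
G = 164 GPa = 1.64e+11 Pa
E = 0.5 * 1.64e+11 * (3.44e-10)^2
E = 9.704e-09 J/m


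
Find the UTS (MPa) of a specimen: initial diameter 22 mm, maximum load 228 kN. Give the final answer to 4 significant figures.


A0 = pi*(d/2)^2 = pi*(22/2)^2 = 380.133 mm^2
UTS = F_max / A0 = 228*1000 / 380.133
UTS = 599.8 MPa


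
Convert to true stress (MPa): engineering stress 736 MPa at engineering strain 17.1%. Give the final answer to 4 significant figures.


sigma_true = sigma_eng * (1 + epsilon_eng)
sigma_true = 736 * (1 + 0.171)
sigma_true = 861.9 MPa


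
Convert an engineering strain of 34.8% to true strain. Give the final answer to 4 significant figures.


epsilon_true = ln(1 + epsilon_eng)
epsilon_true = ln(1 + 0.348)
epsilon_true = 0.2986


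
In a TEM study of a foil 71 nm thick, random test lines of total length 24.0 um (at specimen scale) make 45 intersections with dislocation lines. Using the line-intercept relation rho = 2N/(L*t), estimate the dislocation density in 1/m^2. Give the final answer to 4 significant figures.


rho = 2N / (L * t)
L = 24.0 um = 2.4e-05 m, t = 71 nm = 7.1e-08 m
rho = 2 * 45 / (2.4e-05 * 7.1e-08)
rho = 5.282e+13 1/m^2


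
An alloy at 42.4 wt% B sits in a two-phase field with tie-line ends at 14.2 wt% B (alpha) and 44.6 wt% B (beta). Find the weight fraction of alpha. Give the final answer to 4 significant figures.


f_alpha = (C_beta - C0) / (C_beta - C_alpha)
f_alpha = (44.6 - 42.4) / (44.6 - 14.2)
f_alpha = 0.07237


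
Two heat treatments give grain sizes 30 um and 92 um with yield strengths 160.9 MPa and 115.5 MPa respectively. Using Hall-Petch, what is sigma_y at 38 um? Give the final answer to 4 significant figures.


sigma_y = sigma0 + k / sqrt(d)
1/sqrt(d1) = 1/sqrt(3e-05) = 182.574;  1/sqrt(d2) = 104.257
k = (sigma1 - sigma2) / (1/sqrt(d1) - 1/sqrt(d2)) = (160.9 - 115.5) / (182.574 - 104.257) = 0.579695 MPa*m^0.5
sigma0 = sigma1 - k/sqrt(d1) = 160.9 - 0.579695*182.574 = 55.0626 MPa
sigma_y(d3) = 55.0626 + 0.579695 / sqrt(3.8e-05) = 149.1 MPa


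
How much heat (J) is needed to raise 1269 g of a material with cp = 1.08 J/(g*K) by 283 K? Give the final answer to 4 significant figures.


Q = m * cp * dT
Q = 1269 * 1.08 * 283
Q = 387900 J


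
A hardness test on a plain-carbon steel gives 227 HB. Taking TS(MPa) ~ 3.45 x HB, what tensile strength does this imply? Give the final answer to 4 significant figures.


TS (MPa) = 3.45 * HB
TS = 3.45 * 227
TS = 783.2 MPa


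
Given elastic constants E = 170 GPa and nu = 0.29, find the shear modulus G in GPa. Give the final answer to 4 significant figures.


G = E / (2*(1+nu))
G = 170 / (2*(1+0.29))
G = 65.89 GPa


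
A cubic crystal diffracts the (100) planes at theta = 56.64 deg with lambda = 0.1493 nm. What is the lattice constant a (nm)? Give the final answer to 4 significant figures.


d = lambda / (2*sin(theta))
d = 0.1493 / (2*sin(56.64 deg))
d = 0.0893764 nm
a = d * sqrt(h^2+k^2+l^2) = 0.0893764 * sqrt(1)
a = 0.08938 nm
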